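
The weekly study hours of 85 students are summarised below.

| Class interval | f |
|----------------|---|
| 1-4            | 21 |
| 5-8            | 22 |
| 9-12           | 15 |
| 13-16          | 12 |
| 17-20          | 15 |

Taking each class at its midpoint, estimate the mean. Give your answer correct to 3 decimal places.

9.465

Midpoints: 2.5, 6.5, 10.5, 14.5, 18.5
Σfm = 21×2.5 + 22×6.5 + 15×10.5 + 12×14.5 + 15×18.5 = 804.5
n = Σf = 85
Mean = 804.5 / 85 = 9.4647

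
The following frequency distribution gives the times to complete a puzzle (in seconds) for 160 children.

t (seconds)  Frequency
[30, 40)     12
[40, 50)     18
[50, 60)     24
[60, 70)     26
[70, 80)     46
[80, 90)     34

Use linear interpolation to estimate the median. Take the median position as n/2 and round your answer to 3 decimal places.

Cumulative frequencies: 12, 30, 54, 80, 126, 160
n = 160; position = n/2 = 80.
This falls in the class [60, 70): L = 60, F = 54, f = 26, h = 10.
Median ≈ 60 + ((80 − 54) / 26) × 10 = 70.0000

70.000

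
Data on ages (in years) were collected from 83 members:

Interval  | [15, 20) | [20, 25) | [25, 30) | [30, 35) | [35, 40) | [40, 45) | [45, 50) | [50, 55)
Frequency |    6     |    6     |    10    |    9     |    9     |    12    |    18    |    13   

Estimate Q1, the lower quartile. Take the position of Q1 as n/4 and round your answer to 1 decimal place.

29.4

Cumulative frequencies: 6, 12, 22, 31, 40, 52, 70, 83
n = 83; position = n/4 = 20.75.
This falls in the class [25, 30): L = 25, F = 12, f = 10, h = 5.
Lower quartile ≈ 25 + ((20.75 − 12) / 10) × 5 = 29.3750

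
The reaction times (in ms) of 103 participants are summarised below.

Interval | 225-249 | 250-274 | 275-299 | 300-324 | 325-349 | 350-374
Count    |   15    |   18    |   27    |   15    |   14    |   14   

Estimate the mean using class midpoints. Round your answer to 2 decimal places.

Midpoints: 237, 262, 287, 312, 337, 362
Σfm = 15×237 + 18×262 + 27×287 + 15×312 + 14×337 + 14×362 = 30486
n = Σf = 103
Mean = 30486 / 103 = 295.9806

295.98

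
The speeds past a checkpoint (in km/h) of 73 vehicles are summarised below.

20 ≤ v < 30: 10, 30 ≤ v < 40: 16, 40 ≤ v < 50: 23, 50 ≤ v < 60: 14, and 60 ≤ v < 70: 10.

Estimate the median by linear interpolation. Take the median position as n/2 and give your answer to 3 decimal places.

44.565

Cumulative frequencies: 10, 26, 49, 63, 73
n = 73; position = n/2 = 36.5.
This falls in the class 40 ≤ v < 50: L = 40, F = 26, f = 23, h = 10.
Median ≈ 40 + ((36.5 − 26) / 23) × 10 = 44.5652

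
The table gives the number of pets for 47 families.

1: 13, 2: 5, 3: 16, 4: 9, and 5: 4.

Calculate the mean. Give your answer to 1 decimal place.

2.7

Values: 1, 2, 3, 4, 5
Σfx = 13×1 + 5×2 + 16×3 + 9×4 + 4×5 = 127
n = Σf = 47
Mean = 127 / 47 = 2.7021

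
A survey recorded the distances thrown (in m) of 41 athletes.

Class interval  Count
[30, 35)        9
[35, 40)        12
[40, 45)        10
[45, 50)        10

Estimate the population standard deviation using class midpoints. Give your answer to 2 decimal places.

5.42

Midpoints: 32.5, 37.5, 42.5, 47.5
n = 41, Σfm = 1642.5, mean = 40.0610
Σfm² = 67006.25
Σf(m − x̄)² = Σfm² − (Σfm)²/n = 67006.25 − 1642.5²/41 = 1206.0976
Population variance = 1206.0976 / 41 = 29.4170
Standard deviation = √29.4170 = 5.4237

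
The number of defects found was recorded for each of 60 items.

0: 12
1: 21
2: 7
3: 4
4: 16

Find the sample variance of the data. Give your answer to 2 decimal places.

2.30

Values: 0, 1, 2, 3, 4
n = 60, Σfx = 111, mean = 1.8500
Σfx² = 341
Σf(x − x̄)² = Σfx² − (Σfx)²/n = 341 − 111²/60 = 135.6500
Sample variance = 135.6500 / 59 = 2.2992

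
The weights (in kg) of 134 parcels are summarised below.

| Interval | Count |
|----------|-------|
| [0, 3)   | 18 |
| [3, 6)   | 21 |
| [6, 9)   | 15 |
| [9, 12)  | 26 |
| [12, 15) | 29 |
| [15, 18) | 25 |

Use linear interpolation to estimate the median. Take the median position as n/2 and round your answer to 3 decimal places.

10.500

Cumulative frequencies: 18, 39, 54, 80, 109, 134
n = 134; position = n/2 = 67.
This falls in the class [9, 12): L = 9, F = 54, f = 26, h = 3.
Median ≈ 9 + ((67 − 54) / 26) × 3 = 10.5000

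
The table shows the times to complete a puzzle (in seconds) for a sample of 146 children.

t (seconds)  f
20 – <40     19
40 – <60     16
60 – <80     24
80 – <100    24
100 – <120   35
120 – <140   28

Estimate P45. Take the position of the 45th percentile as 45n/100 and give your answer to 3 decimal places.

85.583

Cumulative frequencies: 19, 35, 59, 83, 118, 146
n = 146; position = 45n/100 = 65.7.
This falls in the class 80 – <100: L = 80, F = 59, f = 24, h = 20.
45th percentile ≈ 80 + ((65.7 − 59) / 24) × 20 = 85.5833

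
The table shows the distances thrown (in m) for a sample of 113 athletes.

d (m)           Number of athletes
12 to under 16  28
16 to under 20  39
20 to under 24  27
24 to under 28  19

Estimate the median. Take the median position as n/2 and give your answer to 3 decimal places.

18.923

Cumulative frequencies: 28, 67, 94, 113
n = 113; position = n/2 = 56.5.
This falls in the class 16 to under 20: L = 16, F = 28, f = 39, h = 4.
Median ≈ 16 + ((56.5 − 28) / 39) × 4 = 18.9231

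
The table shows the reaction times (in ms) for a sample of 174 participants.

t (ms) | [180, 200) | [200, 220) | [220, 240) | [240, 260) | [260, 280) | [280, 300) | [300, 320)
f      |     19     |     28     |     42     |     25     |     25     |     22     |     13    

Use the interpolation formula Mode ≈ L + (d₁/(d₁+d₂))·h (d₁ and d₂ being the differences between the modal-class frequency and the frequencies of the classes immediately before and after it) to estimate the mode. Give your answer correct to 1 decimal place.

Modal class: [220, 240) (highest frequency 42).
d₁ = 42 − 28 = 14, d₂ = 42 − 25 = 17
Mode ≈ 220 + (14/(14+17)) × 20 = 220 + 9.0323 = 229.0323

229.0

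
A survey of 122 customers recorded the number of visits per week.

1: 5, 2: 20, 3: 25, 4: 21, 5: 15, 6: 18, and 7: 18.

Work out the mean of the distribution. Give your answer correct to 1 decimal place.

4.2

Values: 1, 2, 3, 4, 5, 6, 7
Σfx = 5×1 + 20×2 + 25×3 + 21×4 + 15×5 + 18×6 + 18×7 = 513
n = Σf = 122
Mean = 513 / 122 = 4.2049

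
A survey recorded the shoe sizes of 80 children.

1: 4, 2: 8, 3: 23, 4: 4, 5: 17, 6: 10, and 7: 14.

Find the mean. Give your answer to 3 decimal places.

Values: 1, 2, 3, 4, 5, 6, 7
Σfx = 4×1 + 8×2 + 23×3 + 4×4 + 17×5 + 10×6 + 14×7 = 348
n = Σf = 80
Mean = 348 / 80 = 4.3500

4.350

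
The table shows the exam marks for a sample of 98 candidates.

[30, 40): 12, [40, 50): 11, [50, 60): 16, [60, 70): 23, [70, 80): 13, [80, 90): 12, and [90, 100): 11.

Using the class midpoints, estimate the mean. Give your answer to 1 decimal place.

Midpoints: 35, 45, 55, 65, 75, 85, 95
Σfm = 12×35 + 11×45 + 16×55 + 23×65 + 13×75 + 12×85 + 11×95 = 6330
n = Σf = 98
Mean = 6330 / 98 = 64.5918

64.6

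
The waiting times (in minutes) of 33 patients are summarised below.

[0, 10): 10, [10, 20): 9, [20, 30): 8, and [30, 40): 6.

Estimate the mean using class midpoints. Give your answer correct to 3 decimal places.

Midpoints: 5, 15, 25, 35
Σfm = 10×5 + 9×15 + 8×25 + 6×35 = 595
n = Σf = 33
Mean = 595 / 33 = 18.0303

18.030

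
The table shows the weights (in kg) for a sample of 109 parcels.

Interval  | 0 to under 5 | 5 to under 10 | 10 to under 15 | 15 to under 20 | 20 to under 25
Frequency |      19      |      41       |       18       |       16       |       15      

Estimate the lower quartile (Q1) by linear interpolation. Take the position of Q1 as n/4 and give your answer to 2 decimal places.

Cumulative frequencies: 19, 60, 78, 94, 109
n = 109; position = n/4 = 27.25.
This falls in the class 5 to under 10: L = 5, F = 19, f = 41, h = 5.
Lower quartile ≈ 5 + ((27.25 − 19) / 41) × 5 = 6.0061

6.01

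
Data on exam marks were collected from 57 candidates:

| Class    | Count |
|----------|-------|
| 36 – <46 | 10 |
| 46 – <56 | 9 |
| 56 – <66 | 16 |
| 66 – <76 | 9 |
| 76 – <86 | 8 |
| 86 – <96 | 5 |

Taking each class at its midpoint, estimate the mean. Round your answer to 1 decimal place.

Midpoints: 41, 51, 61, 71, 81, 91
Σfm = 10×41 + 9×51 + 16×61 + 9×71 + 8×81 + 5×91 = 3587
n = Σf = 57
Mean = 3587 / 57 = 62.9298

62.9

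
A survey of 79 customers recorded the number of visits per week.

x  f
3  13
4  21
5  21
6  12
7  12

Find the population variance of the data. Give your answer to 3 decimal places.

Values: 3, 4, 5, 6, 7
n = 79, Σfx = 384, mean = 4.8608
Σfx² = 1998
Σf(x − x̄)² = Σfx² − (Σfx)²/n = 1998 − 384²/79 = 131.4684
Population variance = 131.4684 / 79 = 1.6642

1.664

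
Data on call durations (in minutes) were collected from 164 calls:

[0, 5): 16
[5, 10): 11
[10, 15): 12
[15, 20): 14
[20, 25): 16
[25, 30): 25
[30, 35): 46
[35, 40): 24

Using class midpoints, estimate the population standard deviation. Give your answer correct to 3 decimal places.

11.209

Midpoints: 2.5, 7.5, 12.5, 17.5, 22.5, 27.5, 32.5, 37.5
n = 164, Σfm = 3960, mean = 24.1463
Σfm² = 116225
Σf(m − x̄)² = Σfm² − (Σfm)²/n = 116225 − 3960²/164 = 20605.4878
Population variance = 20605.4878 / 164 = 125.6432
Standard deviation = √125.6432 = 11.2091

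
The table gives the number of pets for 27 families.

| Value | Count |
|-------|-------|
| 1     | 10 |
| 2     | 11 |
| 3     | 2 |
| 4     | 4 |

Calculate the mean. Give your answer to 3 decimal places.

Values: 1, 2, 3, 4
Σfx = 10×1 + 11×2 + 2×3 + 4×4 = 54
n = Σf = 27
Mean = 54 / 27 = 2.0000

2.000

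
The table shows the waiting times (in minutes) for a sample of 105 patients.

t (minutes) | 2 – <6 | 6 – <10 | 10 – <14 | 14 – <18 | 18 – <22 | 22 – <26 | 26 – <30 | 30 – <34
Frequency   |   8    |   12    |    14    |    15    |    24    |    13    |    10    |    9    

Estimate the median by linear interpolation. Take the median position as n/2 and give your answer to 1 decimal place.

18.6

Cumulative frequencies: 8, 20, 34, 49, 73, 86, 96, 105
n = 105; position = n/2 = 52.5.
This falls in the class 18 – <22: L = 18, F = 49, f = 24, h = 4.
Median ≈ 18 + ((52.5 − 49) / 24) × 4 = 18.5833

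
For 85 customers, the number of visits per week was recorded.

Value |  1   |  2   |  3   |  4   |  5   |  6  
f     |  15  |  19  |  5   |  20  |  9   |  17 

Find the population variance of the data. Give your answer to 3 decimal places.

3.167

Values: 1, 2, 3, 4, 5, 6
n = 85, Σfx = 295, mean = 3.4706
Σfx² = 1293
Σf(x − x̄)² = Σfx² − (Σfx)²/n = 1293 − 295²/85 = 269.1765
Population variance = 269.1765 / 85 = 3.1668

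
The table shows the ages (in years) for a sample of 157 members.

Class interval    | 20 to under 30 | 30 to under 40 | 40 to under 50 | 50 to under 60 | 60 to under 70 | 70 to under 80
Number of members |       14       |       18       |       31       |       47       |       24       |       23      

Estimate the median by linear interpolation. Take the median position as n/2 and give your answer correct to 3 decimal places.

Cumulative frequencies: 14, 32, 63, 110, 134, 157
n = 157; position = n/2 = 78.5.
This falls in the class 50 to under 60: L = 50, F = 63, f = 47, h = 10.
Median ≈ 50 + ((78.5 − 63) / 47) × 10 = 53.2979

53.298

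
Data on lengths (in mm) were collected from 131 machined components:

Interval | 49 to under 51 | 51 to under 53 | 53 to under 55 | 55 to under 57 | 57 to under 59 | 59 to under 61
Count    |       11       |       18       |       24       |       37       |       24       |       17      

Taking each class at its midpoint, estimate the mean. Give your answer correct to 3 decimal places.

Midpoints: 50, 52, 54, 56, 58, 60
Σfm = 11×50 + 18×52 + 24×54 + 37×56 + 24×58 + 17×60 = 7266
n = Σf = 131
Mean = 7266 / 131 = 55.4656

55.466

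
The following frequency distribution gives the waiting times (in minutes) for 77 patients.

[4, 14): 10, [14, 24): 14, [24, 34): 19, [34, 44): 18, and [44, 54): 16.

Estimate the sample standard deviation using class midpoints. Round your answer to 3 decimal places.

13.213

Midpoints: 9, 19, 29, 39, 49
n = 77, Σfm = 2393, mean = 31.0779
Σfm² = 87637
Σf(m − x̄)² = Σfm² − (Σfm)²/n = 87637 − 2393²/77 = 13267.5325
Sample variance = 13267.5325 / 76 = 174.5728
Standard deviation = √174.5728 = 13.2126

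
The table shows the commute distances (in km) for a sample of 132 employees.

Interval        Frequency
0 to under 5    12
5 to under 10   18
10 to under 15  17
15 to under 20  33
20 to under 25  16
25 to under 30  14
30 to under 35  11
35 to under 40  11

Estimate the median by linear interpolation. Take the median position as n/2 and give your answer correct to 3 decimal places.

17.879

Cumulative frequencies: 12, 30, 47, 80, 96, 110, 121, 132
n = 132; position = n/2 = 66.
This falls in the class 15 to under 20: L = 15, F = 47, f = 33, h = 5.
Median ≈ 15 + ((66 − 47) / 33) × 5 = 17.8788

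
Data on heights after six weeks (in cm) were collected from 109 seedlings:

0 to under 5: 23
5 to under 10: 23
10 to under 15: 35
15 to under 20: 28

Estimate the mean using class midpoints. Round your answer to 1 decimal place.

10.6

Midpoints: 2.5, 7.5, 12.5, 17.5
Σfm = 23×2.5 + 23×7.5 + 35×12.5 + 28×17.5 = 1157.5
n = Σf = 109
Mean = 1157.5 / 109 = 10.6193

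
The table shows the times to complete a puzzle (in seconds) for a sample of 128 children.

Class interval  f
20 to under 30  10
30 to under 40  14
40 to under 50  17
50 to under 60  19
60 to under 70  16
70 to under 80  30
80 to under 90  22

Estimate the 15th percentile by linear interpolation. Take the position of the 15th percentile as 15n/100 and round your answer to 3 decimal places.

Cumulative frequencies: 10, 24, 41, 60, 76, 106, 128
n = 128; position = 15n/100 = 19.2.
This falls in the class 30 to under 40: L = 30, F = 10, f = 14, h = 10.
15th percentile ≈ 30 + ((19.2 − 10) / 14) × 10 = 36.5714

36.571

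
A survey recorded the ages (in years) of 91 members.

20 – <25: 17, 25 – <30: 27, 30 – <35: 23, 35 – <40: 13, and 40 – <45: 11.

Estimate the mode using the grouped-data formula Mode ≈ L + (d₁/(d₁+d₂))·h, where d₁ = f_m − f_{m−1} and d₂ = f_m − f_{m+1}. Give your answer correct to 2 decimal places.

Modal class: 25 – <30 (highest frequency 27).
d₁ = 27 − 17 = 10, d₂ = 27 − 23 = 4
Mode ≈ 25 + (10/(10+4)) × 5 = 25 + 3.5714 = 28.5714

28.57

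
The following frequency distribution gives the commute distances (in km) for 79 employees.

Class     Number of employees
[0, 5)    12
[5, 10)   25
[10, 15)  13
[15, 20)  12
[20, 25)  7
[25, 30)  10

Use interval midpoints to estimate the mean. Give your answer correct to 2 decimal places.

Midpoints: 2.5, 7.5, 12.5, 17.5, 22.5, 27.5
Σfm = 12×2.5 + 25×7.5 + 13×12.5 + 12×17.5 + 7×22.5 + 10×27.5 = 1022.5
n = Σf = 79
Mean = 1022.5 / 79 = 12.9430

12.94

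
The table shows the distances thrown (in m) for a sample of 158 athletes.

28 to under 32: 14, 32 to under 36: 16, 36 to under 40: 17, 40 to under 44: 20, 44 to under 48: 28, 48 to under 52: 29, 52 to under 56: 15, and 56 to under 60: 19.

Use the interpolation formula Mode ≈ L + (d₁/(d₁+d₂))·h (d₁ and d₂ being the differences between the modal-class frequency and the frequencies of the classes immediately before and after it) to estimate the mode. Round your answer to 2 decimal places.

Modal class: 48 to under 52 (highest frequency 29).
d₁ = 29 − 28 = 1, d₂ = 29 − 15 = 14
Mode ≈ 48 + (1/(1+14)) × 4 = 48 + 0.2667 = 48.2667

48.27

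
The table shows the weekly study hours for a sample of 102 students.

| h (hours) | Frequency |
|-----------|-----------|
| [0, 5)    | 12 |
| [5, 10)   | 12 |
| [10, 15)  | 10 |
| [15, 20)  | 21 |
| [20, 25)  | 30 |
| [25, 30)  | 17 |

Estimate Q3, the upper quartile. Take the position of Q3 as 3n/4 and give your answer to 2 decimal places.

23.58

Cumulative frequencies: 12, 24, 34, 55, 85, 102
n = 102; position = 3n/4 = 76.5.
This falls in the class [20, 25): L = 20, F = 55, f = 30, h = 5.
Upper quartile ≈ 20 + ((76.5 − 55) / 30) × 5 = 23.5833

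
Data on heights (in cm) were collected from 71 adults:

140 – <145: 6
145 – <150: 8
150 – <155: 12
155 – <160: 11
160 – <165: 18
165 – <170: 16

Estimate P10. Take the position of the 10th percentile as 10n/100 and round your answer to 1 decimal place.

Cumulative frequencies: 6, 14, 26, 37, 55, 71
n = 71; position = 10n/100 = 7.1.
This falls in the class 145 – <150: L = 145, F = 6, f = 8, h = 5.
10th percentile ≈ 145 + ((7.1 − 6) / 8) × 5 = 145.6875

145.7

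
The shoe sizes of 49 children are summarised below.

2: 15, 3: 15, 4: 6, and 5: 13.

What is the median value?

Cumulative frequencies: 15, 30, 36, 49
n = 49, so the median is the value in position (n+1)/2 = 25.
Position 25 falls at value 3.

3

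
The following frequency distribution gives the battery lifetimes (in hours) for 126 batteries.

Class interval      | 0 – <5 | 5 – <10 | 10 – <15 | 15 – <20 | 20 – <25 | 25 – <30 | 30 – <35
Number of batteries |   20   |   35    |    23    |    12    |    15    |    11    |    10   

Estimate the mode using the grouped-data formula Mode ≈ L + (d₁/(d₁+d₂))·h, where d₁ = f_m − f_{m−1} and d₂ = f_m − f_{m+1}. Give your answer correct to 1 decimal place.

7.8

Modal class: 5 – <10 (highest frequency 35).
d₁ = 35 − 20 = 15, d₂ = 35 − 23 = 12
Mode ≈ 5 + (15/(15+12)) × 5 = 5 + 2.7778 = 7.7778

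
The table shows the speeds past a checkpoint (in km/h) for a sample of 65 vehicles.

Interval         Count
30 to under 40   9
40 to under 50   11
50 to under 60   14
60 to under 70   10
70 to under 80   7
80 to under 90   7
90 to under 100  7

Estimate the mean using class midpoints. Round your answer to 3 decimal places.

61.769

Midpoints: 35, 45, 55, 65, 75, 85, 95
Σfm = 9×35 + 11×45 + 14×55 + 10×65 + 7×75 + 7×85 + 7×95 = 4015
n = Σf = 65
Mean = 4015 / 65 = 61.7692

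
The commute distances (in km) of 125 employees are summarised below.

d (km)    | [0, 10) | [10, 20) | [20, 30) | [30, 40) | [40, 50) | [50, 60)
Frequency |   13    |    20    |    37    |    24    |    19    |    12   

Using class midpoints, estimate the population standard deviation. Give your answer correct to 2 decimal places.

14.38

Midpoints: 5, 15, 25, 35, 45, 55
n = 125, Σfm = 3645, mean = 29.1600
Σfm² = 132125
Σf(m − x̄)² = Σfm² − (Σfm)²/n = 132125 − 3645²/125 = 25836.8000
Population variance = 25836.8000 / 125 = 206.6944
Standard deviation = √206.6944 = 14.3769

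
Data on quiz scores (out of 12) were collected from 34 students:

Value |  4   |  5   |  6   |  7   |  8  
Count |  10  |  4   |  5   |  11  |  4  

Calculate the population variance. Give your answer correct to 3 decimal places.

2.067

Values: 4, 5, 6, 7, 8
n = 34, Σfx = 199, mean = 5.8529
Σfx² = 1235
Σf(x − x̄)² = Σfx² − (Σfx)²/n = 1235 − 199²/34 = 70.2647
Population variance = 70.2647 / 34 = 2.0666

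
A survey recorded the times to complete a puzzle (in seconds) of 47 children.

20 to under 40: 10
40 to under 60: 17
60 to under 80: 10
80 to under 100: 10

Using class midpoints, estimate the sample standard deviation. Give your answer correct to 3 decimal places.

Midpoints: 30, 50, 70, 90
n = 47, Σfm = 2750, mean = 58.5106
Σfm² = 181500
Σf(m − x̄)² = Σfm² − (Σfm)²/n = 181500 − 2750²/47 = 20595.7447
Sample variance = 20595.7447 / 46 = 447.7336
Standard deviation = √447.7336 = 21.1597

21.160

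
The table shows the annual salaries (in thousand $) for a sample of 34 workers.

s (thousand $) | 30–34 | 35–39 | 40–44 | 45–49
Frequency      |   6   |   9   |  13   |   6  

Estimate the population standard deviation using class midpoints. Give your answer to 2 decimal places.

4.88

Midpoints: 32, 37, 42, 47
n = 34, Σfm = 1353, mean = 39.7941
Σfm² = 54651
Σf(m − x̄)² = Σfm² − (Σfm)²/n = 54651 − 1353²/34 = 809.5588
Population variance = 809.5588 / 34 = 23.8106
Standard deviation = √23.8106 = 4.8796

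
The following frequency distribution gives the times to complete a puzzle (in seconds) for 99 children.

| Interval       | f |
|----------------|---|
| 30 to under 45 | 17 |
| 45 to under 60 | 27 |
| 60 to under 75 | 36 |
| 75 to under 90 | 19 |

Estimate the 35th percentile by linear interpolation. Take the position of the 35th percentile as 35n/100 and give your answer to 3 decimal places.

54.806

Cumulative frequencies: 17, 44, 80, 99
n = 99; position = 35n/100 = 34.65.
This falls in the class 45 to under 60: L = 45, F = 17, f = 27, h = 15.
35th percentile ≈ 45 + ((34.65 − 17) / 27) × 15 = 54.8056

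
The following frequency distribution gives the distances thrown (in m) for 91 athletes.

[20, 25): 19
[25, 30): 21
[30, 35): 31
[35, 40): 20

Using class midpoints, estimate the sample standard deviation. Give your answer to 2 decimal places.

5.28

Midpoints: 22.5, 27.5, 32.5, 37.5
n = 91, Σfm = 2762.5, mean = 30.3571
Σfm² = 86368.75
Σf(m − x̄)² = Σfm² − (Σfm)²/n = 86368.75 − 2762.5²/91 = 2507.1429
Sample variance = 2507.1429 / 90 = 27.8571
Standard deviation = √27.8571 = 5.2780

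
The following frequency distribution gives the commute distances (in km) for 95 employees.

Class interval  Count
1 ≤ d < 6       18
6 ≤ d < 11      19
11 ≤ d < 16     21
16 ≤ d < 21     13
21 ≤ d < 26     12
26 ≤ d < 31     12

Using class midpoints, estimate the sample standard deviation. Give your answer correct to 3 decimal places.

Midpoints: 3.5, 8.5, 13.5, 18.5, 23.5, 28.5
n = 95, Σfm = 1372.5, mean = 14.4474
Σfm² = 26243.75
Σf(m − x̄)² = Σfm² − (Σfm)²/n = 26243.75 − 1372.5²/95 = 6414.7368
Sample variance = 6414.7368 / 94 = 68.2419
Standard deviation = √68.2419 = 8.2609

8.261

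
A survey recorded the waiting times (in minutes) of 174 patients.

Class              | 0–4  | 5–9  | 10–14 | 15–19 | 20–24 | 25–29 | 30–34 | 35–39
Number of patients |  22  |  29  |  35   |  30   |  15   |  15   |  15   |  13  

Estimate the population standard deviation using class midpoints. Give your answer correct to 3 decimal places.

10.486

Midpoints: 2, 7, 12, 17, 22, 27, 32, 37
n = 174, Σfm = 2873, mean = 16.5115
Σfm² = 66571
Σf(m − x̄)² = Σfm² − (Σfm)²/n = 66571 − 2873²/174 = 19133.4770
Population variance = 19133.4770 / 174 = 109.9625
Standard deviation = √109.9625 = 10.4863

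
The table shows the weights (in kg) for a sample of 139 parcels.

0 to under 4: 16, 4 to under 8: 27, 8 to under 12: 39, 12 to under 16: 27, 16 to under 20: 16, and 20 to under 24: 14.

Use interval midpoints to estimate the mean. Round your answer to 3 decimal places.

11.209

Midpoints: 2, 6, 10, 14, 18, 22
Σfm = 16×2 + 27×6 + 39×10 + 27×14 + 16×18 + 14×22 = 1558
n = Σf = 139
Mean = 1558 / 139 = 11.2086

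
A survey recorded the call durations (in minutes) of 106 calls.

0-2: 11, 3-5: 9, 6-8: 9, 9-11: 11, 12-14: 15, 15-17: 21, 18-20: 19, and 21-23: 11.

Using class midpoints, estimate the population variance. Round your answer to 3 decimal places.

Midpoints: 1, 4, 7, 10, 13, 16, 19, 22
n = 106, Σfm = 1354, mean = 12.7736
Σfm² = 21790
Σf(m − x̄)² = Σfm² − (Σfm)²/n = 21790 − 1354²/106 = 4494.5660
Population variance = 4494.5660 / 106 = 42.4016

42.402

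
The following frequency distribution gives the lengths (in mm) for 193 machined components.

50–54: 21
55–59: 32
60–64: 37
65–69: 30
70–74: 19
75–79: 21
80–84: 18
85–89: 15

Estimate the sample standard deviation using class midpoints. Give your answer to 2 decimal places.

10.57

Midpoints: 52, 57, 62, 67, 72, 77, 82, 87
n = 193, Σfm = 12986, mean = 67.2850
Σfm² = 895222
Σf(m − x̄)² = Σfm² − (Σfm)²/n = 895222 − 12986²/193 = 21459.3264
Sample variance = 21459.3264 / 192 = 111.7673
Standard deviation = √111.7673 = 10.5720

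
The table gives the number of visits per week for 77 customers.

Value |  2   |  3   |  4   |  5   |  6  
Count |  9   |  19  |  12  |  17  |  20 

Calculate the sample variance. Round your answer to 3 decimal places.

1.932

Values: 2, 3, 4, 5, 6
n = 77, Σfx = 328, mean = 4.2597
Σfx² = 1544
Σf(x − x̄)² = Σfx² − (Σfx)²/n = 1544 − 328²/77 = 146.8052
Sample variance = 146.8052 / 76 = 1.9316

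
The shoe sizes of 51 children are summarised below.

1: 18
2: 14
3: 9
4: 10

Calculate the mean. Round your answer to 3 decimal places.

Values: 1, 2, 3, 4
Σfx = 18×1 + 14×2 + 9×3 + 10×4 = 113
n = Σf = 51
Mean = 113 / 51 = 2.2157

2.216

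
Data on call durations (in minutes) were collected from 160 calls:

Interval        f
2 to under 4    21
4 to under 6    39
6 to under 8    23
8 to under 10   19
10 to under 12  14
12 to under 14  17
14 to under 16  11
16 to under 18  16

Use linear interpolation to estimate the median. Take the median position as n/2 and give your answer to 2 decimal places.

7.74

Cumulative frequencies: 21, 60, 83, 102, 116, 133, 144, 160
n = 160; position = n/2 = 80.
This falls in the class 6 to under 8: L = 6, F = 60, f = 23, h = 2.
Median ≈ 6 + ((80 − 60) / 23) × 2 = 7.7391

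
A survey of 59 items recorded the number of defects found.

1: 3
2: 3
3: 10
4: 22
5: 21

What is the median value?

Cumulative frequencies: 3, 6, 16, 38, 59
n = 59, so the median is the value in position (n+1)/2 = 30.
Position 30 falls at value 4.

4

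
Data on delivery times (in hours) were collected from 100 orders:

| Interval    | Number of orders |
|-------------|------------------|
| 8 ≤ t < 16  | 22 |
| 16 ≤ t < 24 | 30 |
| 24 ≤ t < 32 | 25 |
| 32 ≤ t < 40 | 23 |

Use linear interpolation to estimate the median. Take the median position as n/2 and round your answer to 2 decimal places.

Cumulative frequencies: 22, 52, 77, 100
n = 100; position = n/2 = 50.
This falls in the class 16 ≤ t < 24: L = 16, F = 22, f = 30, h = 8.
Median ≈ 16 + ((50 − 22) / 30) × 8 = 23.4667

23.47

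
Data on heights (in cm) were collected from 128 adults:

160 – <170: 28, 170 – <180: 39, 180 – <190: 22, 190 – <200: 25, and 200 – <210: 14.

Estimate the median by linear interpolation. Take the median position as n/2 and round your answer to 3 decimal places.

Cumulative frequencies: 28, 67, 89, 114, 128
n = 128; position = n/2 = 64.
This falls in the class 170 – <180: L = 170, F = 28, f = 39, h = 10.
Median ≈ 170 + ((64 − 28) / 39) × 10 = 179.2308

179.231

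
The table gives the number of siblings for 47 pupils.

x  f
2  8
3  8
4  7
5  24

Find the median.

Cumulative frequencies: 8, 16, 23, 47
n = 47, so the median is the value in position (n+1)/2 = 24.
Position 24 falls at value 5.

5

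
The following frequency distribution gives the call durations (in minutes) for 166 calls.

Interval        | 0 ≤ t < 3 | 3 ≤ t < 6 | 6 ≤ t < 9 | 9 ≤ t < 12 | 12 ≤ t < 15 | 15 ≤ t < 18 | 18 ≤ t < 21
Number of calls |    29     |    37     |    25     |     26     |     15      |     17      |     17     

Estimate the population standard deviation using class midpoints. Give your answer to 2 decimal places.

5.82

Midpoints: 1.5, 4.5, 7.5, 10.5, 13.5, 16.5, 19.5
n = 166, Σfm = 1485, mean = 8.9458
Σfm² = 18913.5
Σf(m − x̄)² = Σfm² − (Σfm)²/n = 18913.5 − 1485²/166 = 5629.0120
Population variance = 5629.0120 / 166 = 33.9097
Standard deviation = √33.9097 = 5.8232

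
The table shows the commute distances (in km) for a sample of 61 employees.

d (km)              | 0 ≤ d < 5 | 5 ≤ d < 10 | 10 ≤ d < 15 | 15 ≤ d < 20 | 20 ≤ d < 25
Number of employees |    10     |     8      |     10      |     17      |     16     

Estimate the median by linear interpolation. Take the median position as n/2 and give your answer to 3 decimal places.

Cumulative frequencies: 10, 18, 28, 45, 61
n = 61; position = n/2 = 30.5.
This falls in the class 15 ≤ d < 20: L = 15, F = 28, f = 17, h = 5.
Median ≈ 15 + ((30.5 − 28) / 17) × 5 = 15.7353

15.735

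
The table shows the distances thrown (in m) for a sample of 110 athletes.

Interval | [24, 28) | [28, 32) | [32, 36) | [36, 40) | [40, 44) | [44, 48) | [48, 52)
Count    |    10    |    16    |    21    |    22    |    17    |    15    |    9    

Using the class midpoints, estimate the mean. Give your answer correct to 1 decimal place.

37.7

Midpoints: 26, 30, 34, 38, 42, 46, 50
Σfm = 10×26 + 16×30 + 21×34 + 22×38 + 17×42 + 15×46 + 9×50 = 4144
n = Σf = 110
Mean = 4144 / 110 = 37.6727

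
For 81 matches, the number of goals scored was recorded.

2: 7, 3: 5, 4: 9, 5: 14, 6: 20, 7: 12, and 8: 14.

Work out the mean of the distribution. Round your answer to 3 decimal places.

Values: 2, 3, 4, 5, 6, 7, 8
Σfx = 7×2 + 5×3 + 9×4 + 14×5 + 20×6 + 12×7 + 14×8 = 451
n = Σf = 81
Mean = 451 / 81 = 5.5679

5.568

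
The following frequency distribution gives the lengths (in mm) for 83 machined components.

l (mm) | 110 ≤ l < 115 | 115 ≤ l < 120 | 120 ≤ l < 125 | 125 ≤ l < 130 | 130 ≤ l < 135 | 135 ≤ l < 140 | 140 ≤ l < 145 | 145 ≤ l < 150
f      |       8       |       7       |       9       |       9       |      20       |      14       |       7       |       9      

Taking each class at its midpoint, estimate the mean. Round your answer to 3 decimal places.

130.994

Midpoints: 112.5, 117.5, 122.5, 127.5, 132.5, 137.5, 142.5, 147.5
Σfm = 8×112.5 + 7×117.5 + 9×122.5 + 9×127.5 + 20×132.5 + 14×137.5 + 7×142.5 + 9×147.5 = 10872.5
n = Σf = 83
Mean = 10872.5 / 83 = 130.9940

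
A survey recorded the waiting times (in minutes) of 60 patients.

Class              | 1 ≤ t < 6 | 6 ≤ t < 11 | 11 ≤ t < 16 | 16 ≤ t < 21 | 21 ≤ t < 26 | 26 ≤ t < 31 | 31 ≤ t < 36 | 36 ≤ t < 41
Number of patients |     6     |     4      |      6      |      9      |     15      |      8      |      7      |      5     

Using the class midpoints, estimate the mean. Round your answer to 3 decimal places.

Midpoints: 3.5, 8.5, 13.5, 18.5, 23.5, 28.5, 33.5, 38.5
Σfm = 6×3.5 + 4×8.5 + 6×13.5 + 9×18.5 + 15×23.5 + 8×28.5 + 7×33.5 + 5×38.5 = 1310
n = Σf = 60
Mean = 1310 / 60 = 21.8333

21.833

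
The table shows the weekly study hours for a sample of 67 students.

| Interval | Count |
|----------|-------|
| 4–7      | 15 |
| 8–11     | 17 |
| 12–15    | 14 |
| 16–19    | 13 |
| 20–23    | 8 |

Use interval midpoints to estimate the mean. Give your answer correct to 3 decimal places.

Midpoints: 5.5, 9.5, 13.5, 17.5, 21.5
Σfm = 15×5.5 + 17×9.5 + 14×13.5 + 13×17.5 + 8×21.5 = 832.5
n = Σf = 67
Mean = 832.5 / 67 = 12.4254

12.425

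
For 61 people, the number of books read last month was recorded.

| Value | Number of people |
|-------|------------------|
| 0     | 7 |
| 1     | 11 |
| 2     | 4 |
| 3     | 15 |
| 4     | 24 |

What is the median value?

Cumulative frequencies: 7, 18, 22, 37, 61
n = 61, so the median is the value in position (n+1)/2 = 31.
Position 31 falls at value 3.

3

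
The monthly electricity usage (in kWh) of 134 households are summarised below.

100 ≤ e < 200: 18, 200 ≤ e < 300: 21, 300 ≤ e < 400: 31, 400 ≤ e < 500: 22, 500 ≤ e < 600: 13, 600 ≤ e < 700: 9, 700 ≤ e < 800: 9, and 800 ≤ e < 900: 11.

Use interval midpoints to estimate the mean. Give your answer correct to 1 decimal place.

431.3

Midpoints: 150, 250, 350, 450, 550, 650, 750, 850
Σfm = 18×150 + 21×250 + 31×350 + 22×450 + 13×550 + 9×650 + 9×750 + 11×850 = 57800
n = Σf = 134
Mean = 57800 / 134 = 431.3433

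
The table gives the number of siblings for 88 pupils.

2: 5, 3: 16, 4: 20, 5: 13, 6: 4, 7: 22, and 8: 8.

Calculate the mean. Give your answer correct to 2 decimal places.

Values: 2, 3, 4, 5, 6, 7, 8
Σfx = 5×2 + 16×3 + 20×4 + 13×5 + 4×6 + 22×7 + 8×8 = 445
n = Σf = 88
Mean = 445 / 88 = 5.0568

5.06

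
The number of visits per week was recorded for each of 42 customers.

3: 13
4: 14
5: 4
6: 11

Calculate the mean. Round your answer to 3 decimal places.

4.310

Values: 3, 4, 5, 6
Σfx = 13×3 + 14×4 + 4×5 + 11×6 = 181
n = Σf = 42
Mean = 181 / 42 = 4.3095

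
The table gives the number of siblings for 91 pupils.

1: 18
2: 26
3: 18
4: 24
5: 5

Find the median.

Cumulative frequencies: 18, 44, 62, 86, 91
n = 91, so the median is the value in position (n+1)/2 = 46.
Position 46 falls at value 3.

3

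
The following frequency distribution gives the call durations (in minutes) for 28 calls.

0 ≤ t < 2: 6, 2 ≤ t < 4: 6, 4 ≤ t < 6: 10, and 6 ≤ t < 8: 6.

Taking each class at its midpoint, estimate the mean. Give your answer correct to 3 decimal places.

Midpoints: 1, 3, 5, 7
Σfm = 6×1 + 6×3 + 10×5 + 6×7 = 116
n = Σf = 28
Mean = 116 / 28 = 4.1429

4.143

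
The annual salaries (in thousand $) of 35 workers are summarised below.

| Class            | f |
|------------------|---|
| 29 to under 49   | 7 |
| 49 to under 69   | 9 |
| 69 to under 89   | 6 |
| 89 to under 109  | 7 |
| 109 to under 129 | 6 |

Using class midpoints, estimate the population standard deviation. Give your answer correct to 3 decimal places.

27.783

Midpoints: 39, 59, 79, 99, 119
n = 35, Σfm = 2685, mean = 76.7143
Σfm² = 232995
Σf(m − x̄)² = Σfm² − (Σfm)²/n = 232995 − 2685²/35 = 27017.1429
Population variance = 27017.1429 / 35 = 771.9184
Standard deviation = √771.9184 = 27.7834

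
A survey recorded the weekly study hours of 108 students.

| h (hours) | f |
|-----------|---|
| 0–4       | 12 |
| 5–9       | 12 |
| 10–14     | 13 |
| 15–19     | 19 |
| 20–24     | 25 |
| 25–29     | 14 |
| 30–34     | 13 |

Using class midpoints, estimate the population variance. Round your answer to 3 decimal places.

Midpoints: 2, 7, 12, 17, 22, 27, 32
n = 108, Σfm = 1931, mean = 17.8796
Σfm² = 43617
Σf(m − x̄)² = Σfm² − (Σfm)²/n = 43617 − 1931²/108 = 9091.4352
Population variance = 9091.4352 / 108 = 84.1800

84.180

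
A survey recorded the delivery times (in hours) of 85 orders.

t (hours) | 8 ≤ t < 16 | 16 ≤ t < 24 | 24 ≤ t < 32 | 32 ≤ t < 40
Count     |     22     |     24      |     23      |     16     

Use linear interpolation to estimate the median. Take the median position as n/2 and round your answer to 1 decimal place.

Cumulative frequencies: 22, 46, 69, 85
n = 85; position = n/2 = 42.5.
This falls in the class 16 ≤ t < 24: L = 16, F = 22, f = 24, h = 8.
Median ≈ 16 + ((42.5 − 22) / 24) × 8 = 22.8333

22.8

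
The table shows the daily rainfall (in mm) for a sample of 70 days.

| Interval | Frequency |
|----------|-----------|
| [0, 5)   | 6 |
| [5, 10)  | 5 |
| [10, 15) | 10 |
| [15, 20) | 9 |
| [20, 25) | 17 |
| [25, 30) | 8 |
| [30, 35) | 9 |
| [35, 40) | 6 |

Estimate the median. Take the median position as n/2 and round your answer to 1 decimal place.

Cumulative frequencies: 6, 11, 21, 30, 47, 55, 64, 70
n = 70; position = n/2 = 35.
This falls in the class [20, 25): L = 20, F = 30, f = 17, h = 5.
Median ≈ 20 + ((35 − 30) / 17) × 5 = 21.4706

21.5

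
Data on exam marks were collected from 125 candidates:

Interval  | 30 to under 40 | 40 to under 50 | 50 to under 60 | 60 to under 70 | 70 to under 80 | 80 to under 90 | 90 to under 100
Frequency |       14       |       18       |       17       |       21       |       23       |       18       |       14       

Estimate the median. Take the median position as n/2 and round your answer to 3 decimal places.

Cumulative frequencies: 14, 32, 49, 70, 93, 111, 125
n = 125; position = n/2 = 62.5.
This falls in the class 60 to under 70: L = 60, F = 49, f = 21, h = 10.
Median ≈ 60 + ((62.5 − 49) / 21) × 10 = 66.4286

66.429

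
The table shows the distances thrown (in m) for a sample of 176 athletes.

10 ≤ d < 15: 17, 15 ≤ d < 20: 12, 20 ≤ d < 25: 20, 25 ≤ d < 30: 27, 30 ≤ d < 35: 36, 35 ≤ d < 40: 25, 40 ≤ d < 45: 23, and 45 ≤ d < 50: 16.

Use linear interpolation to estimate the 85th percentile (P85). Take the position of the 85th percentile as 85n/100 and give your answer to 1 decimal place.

42.7

Cumulative frequencies: 17, 29, 49, 76, 112, 137, 160, 176
n = 176; position = 85n/100 = 149.6.
This falls in the class 40 ≤ d < 45: L = 40, F = 137, f = 23, h = 5.
85th percentile ≈ 40 + ((149.6 − 137) / 23) × 5 = 42.7391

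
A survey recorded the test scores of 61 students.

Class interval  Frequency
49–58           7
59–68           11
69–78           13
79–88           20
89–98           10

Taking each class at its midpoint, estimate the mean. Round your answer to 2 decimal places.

75.96

Midpoints: 53.5, 63.5, 73.5, 83.5, 93.5
Σfm = 7×53.5 + 11×63.5 + 13×73.5 + 20×83.5 + 10×93.5 = 4633.5
n = Σf = 61
Mean = 4633.5 / 61 = 75.9590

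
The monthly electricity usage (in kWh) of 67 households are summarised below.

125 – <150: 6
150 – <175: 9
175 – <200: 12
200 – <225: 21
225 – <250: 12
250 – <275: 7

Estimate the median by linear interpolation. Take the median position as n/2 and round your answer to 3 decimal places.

Cumulative frequencies: 6, 15, 27, 48, 60, 67
n = 67; position = n/2 = 33.5.
This falls in the class 200 – <225: L = 200, F = 27, f = 21, h = 25.
Median ≈ 200 + ((33.5 − 27) / 21) × 25 = 207.7381

207.738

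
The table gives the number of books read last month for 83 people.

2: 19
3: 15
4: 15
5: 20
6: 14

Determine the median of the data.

4

Cumulative frequencies: 19, 34, 49, 69, 83
n = 83, so the median is the value in position (n+1)/2 = 42.
Position 42 falls at value 4.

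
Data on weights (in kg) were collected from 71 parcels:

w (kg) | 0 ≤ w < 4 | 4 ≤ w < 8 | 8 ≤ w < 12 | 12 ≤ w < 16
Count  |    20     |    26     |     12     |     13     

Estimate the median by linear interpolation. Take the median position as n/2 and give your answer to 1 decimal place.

6.4

Cumulative frequencies: 20, 46, 58, 71
n = 71; position = n/2 = 35.5.
This falls in the class 4 ≤ w < 8: L = 4, F = 20, f = 26, h = 4.
Median ≈ 4 + ((35.5 − 20) / 26) × 4 = 6.3846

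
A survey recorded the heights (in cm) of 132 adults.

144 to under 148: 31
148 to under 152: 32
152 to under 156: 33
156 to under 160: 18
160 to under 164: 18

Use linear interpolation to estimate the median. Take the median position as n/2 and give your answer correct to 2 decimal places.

Cumulative frequencies: 31, 63, 96, 114, 132
n = 132; position = n/2 = 66.
This falls in the class 152 to under 156: L = 152, F = 63, f = 33, h = 4.
Median ≈ 152 + ((66 − 63) / 33) × 4 = 152.3636

152.36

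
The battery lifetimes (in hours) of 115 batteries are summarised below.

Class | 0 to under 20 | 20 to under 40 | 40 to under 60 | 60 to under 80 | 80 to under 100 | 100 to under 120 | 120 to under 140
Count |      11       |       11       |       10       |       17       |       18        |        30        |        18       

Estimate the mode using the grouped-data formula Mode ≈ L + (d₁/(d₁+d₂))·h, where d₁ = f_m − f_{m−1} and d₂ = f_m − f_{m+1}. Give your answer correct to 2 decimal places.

110.00

Modal class: 100 to under 120 (highest frequency 30).
d₁ = 30 − 18 = 12, d₂ = 30 − 18 = 12
Mode ≈ 100 + (12/(12+12)) × 20 = 100 + 10.0000 = 110.0000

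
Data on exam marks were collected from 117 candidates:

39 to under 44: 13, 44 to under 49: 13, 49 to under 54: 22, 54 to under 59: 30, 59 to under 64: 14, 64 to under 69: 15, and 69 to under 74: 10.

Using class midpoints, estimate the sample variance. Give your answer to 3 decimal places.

Midpoints: 41.5, 46.5, 51.5, 56.5, 61.5, 66.5, 71.5
n = 117, Σfm = 6545.5, mean = 55.9444
Σfm² = 375023.25
Σf(m − x̄)² = Σfm² − (Σfm)²/n = 375023.25 − 6545.5²/117 = 8838.8889
Sample variance = 8838.8889 / 116 = 76.1973

76.197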